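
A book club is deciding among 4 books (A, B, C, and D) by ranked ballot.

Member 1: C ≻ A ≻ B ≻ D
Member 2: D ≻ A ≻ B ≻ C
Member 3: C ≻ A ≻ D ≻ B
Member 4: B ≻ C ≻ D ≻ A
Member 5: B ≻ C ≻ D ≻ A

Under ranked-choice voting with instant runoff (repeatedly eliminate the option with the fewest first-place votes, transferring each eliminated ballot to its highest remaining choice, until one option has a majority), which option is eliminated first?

A

Round 1: B 2, C 2, D 1, A 0. A has the fewest and is eliminated.
Round 2: B 2, C 2, D 1. D has the fewest and is eliminated.
Round 3: B 3, C 2. B has a majority.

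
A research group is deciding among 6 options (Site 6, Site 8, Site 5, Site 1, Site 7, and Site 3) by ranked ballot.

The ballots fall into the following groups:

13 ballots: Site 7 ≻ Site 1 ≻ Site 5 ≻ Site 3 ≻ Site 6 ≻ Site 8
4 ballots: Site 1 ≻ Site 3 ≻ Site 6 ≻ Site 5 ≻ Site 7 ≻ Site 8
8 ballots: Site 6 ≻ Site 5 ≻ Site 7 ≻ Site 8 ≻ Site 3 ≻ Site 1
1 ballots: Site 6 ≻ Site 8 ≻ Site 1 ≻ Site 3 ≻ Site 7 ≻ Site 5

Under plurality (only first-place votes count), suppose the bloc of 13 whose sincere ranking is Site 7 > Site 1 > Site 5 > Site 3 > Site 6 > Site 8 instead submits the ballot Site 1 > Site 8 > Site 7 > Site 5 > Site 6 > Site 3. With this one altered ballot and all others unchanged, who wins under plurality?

Site 1

First-place totals with the altered ballot: Site 6 9, Site 8 0, Site 5 0, Site 1 17, Site 7 0, Site 3 0.
The switch changes the winner from Site 7 to Site 1.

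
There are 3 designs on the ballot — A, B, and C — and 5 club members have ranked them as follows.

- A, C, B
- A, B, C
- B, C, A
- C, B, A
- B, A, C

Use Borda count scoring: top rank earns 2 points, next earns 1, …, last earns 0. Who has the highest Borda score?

Borda scores:
  A: 2 + 2 + 0 + 0 + 1 = 5
  B: 0 + 1 + 2 + 1 + 2 = 6
  C: 1 + 0 + 1 + 2 + 0 = 4
B has the highest total.

B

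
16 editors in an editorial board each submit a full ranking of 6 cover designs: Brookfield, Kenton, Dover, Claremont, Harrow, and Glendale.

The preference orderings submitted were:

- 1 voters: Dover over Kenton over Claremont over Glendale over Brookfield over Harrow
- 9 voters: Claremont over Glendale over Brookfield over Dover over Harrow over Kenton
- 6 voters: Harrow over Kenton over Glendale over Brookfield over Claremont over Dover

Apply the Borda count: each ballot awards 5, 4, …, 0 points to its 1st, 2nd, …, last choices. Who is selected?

Glendale

Borda scores:
  Brookfield: 1 + 9·3 + 6·2 = 40
  Kenton: 4 + 9·0 + 6·4 = 28
  Dover: 5 + 9·2 + 6·0 = 23
  Claremont: 3 + 9·5 + 6·1 = 54
  Harrow: 0 + 9·1 + 6·5 = 39
  Glendale: 2 + 9·4 + 6·3 = 56
Glendale has the highest total.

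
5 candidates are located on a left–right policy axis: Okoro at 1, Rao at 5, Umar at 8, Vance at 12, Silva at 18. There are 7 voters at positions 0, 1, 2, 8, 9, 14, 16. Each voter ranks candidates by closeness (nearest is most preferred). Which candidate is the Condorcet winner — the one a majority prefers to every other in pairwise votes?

Umar

With single-peaked preferences on a line, the Condorcet winner is the candidate closest to the median voter.
The median voter (position 8) is closest to Umar at 8.
Check: Umar vs Silva — voters closer to Umar: 5 of 7.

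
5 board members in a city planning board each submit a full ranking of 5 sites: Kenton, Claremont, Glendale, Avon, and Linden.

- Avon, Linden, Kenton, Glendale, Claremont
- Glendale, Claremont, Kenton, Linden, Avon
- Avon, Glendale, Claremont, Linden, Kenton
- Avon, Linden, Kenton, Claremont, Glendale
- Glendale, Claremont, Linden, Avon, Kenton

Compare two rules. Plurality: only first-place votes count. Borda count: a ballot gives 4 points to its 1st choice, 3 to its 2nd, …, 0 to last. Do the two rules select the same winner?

Plurality first-place counts: Kenton 0, Claremont 0, Glendale 2, Avon 3, Linden 0 → Avon.
Borda totals: Kenton 6, Claremont 9, Glendale 12, Avon 13, Linden 10 → Avon.
The two rules agree on Avon.

Yes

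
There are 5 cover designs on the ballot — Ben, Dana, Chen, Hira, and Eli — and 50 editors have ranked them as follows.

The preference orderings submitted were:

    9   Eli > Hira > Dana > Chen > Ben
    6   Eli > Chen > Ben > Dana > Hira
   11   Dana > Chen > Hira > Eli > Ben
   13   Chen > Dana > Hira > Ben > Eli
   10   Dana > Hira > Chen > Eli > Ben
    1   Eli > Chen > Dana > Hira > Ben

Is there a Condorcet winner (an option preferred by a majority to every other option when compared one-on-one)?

Head-to-head results (50 voters total):
Ben vs Dana: Dana wins 44–6.
Ben vs Chen: Chen wins 50–0.
Ben vs Hira: Hira wins 44–6.
Ben vs Eli: Eli wins 37–13.
Dana vs Chen: Dana wins 30–20.
Dana vs Hira: Dana wins 41–9.
Dana vs Eli: Dana wins 34–16.
Chen vs Hira: Chen wins 31–19.
Chen vs Eli: Chen wins 34–16.
Hira vs Eli: Hira wins 34–16.
Dana beats each rival — Ben (44–6), Chen (30–20), Hira (41–9), Eli (34–16) — so Dana is the Condorcet winner.

Yes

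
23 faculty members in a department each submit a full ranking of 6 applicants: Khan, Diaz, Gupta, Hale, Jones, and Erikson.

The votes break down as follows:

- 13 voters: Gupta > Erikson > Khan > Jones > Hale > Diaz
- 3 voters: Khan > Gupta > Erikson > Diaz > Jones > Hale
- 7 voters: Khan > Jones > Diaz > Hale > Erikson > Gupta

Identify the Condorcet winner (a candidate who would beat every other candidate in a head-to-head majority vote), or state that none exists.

Head-to-head results (23 voters total):
Khan vs Diaz: Khan wins 23–0.
Khan vs Gupta: Gupta wins 13–10.
Khan vs Hale: Khan wins 23–0.
Khan vs Jones: Khan wins 23–0.
Khan vs Erikson: Erikson wins 13–10.
Diaz vs Gupta: Gupta wins 16–7.
Diaz vs Hale: Hale wins 13–10.
Diaz vs Jones: Jones wins 20–3.
Diaz vs Erikson: Erikson wins 16–7.
Gupta vs Hale: Gupta wins 16–7.
Gupta vs Jones: Gupta wins 16–7.
Gupta vs Erikson: Gupta wins 16–7.
Hale vs Jones: Jones wins 23–0.
Hale vs Erikson: Erikson wins 16–7.
Jones vs Erikson: Erikson wins 16–7.
Gupta beats each rival — Khan (13–10), Diaz (16–7), Hale (16–7), Jones (16–7), Erikson (16–7) — so Gupta is the Condorcet winner.

Gupta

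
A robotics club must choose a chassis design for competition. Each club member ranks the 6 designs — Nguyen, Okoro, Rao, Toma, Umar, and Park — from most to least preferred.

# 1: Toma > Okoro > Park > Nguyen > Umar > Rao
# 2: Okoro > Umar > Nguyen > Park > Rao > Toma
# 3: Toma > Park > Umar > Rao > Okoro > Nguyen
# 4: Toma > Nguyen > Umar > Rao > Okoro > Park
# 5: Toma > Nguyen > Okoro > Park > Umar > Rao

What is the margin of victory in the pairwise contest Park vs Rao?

Ballots ranking Park above Rao: 4.
Ballots ranking Rao above Park: 1.
Park wins 4–1, a margin of 3.

3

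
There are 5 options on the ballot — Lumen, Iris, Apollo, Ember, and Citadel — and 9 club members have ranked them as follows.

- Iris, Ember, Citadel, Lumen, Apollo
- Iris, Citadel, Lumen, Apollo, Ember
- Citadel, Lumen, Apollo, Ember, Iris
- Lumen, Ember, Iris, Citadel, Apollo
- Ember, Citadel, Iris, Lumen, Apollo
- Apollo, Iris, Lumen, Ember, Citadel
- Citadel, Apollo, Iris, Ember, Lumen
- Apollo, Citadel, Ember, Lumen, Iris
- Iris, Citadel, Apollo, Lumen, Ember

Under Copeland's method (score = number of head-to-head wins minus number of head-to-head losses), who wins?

Iris

Pairwise results:
  Lumen vs Iris: Iris wins 6–3.
  Lumen vs Apollo: Lumen wins 5–4.
  Lumen vs Ember: Lumen wins 5–4.
  Lumen vs Citadel: Citadel wins 7–2.
  Iris vs Apollo: Iris wins 5–4.
  Iris vs Ember: Iris wins 5–4.
  Iris vs Citadel: Iris wins 5–4.
  Apollo vs Ember: Apollo wins 6–3.
  Apollo vs Citadel: Citadel wins 7–2.
  Ember vs Citadel: Citadel wins 5–4.
Copeland scores (wins − losses):
  Lumen: 2 − 2 = 0
  Iris: 4 − 0 = 4
  Apollo: 1 − 3 = -2
  Ember: 0 − 4 = -4
  Citadel: 3 − 1 = 2
Iris has the best Copeland score.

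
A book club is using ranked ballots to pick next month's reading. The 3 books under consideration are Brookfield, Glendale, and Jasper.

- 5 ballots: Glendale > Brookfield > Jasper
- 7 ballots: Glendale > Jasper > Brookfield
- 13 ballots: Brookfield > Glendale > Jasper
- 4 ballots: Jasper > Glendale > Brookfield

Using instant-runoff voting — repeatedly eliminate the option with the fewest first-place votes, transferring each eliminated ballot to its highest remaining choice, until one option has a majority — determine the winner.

Round 1: Brookfield 13, Glendale 12, Jasper 4. Jasper has the fewest and is eliminated.
Round 2: Glendale 16, Brookfield 13. Glendale has a majority.

Glendale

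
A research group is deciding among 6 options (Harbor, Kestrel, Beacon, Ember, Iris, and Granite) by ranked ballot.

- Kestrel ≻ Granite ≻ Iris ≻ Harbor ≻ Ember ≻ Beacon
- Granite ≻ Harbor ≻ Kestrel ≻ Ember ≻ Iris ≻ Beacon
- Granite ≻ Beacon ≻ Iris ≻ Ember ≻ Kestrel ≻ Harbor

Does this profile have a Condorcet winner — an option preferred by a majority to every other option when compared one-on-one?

Head-to-head results (3 voters total):
Harbor vs Kestrel: Kestrel wins 2–1.
Harbor vs Beacon: Harbor wins 2–1.
Harbor vs Ember: Harbor wins 2–1.
Harbor vs Iris: Iris wins 2–1.
Harbor vs Granite: Granite wins 3–0.
Kestrel vs Beacon: Kestrel wins 2–1.
Kestrel vs Ember: Kestrel wins 2–1.
Kestrel vs Iris: Kestrel wins 2–1.
Kestrel vs Granite: Granite wins 2–1.
Beacon vs Ember: Ember wins 2–1.
Beacon vs Iris: Iris wins 2–1.
Beacon vs Granite: Granite wins 3–0.
Ember vs Iris: Iris wins 2–1.
Ember vs Granite: Granite wins 3–0.
Iris vs Granite: Granite wins 3–0.
Granite beats each rival — Harbor (3–0), Kestrel (2–1), Beacon (3–0), Ember (3–0), Iris (3–0) — so Granite is the Condorcet winner.

Yes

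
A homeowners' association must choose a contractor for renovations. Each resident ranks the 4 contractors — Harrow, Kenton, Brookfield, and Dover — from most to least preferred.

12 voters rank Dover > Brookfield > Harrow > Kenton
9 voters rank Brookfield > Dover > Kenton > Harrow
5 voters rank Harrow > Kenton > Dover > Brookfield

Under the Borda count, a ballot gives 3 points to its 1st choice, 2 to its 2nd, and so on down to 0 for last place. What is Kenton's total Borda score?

Borda scores:
  Harrow: 12·1 + 9·0 + 5·3 = 27
  Kenton: 12·0 + 9·1 + 5·2 = 19
  Brookfield: 12·2 + 9·3 + 5·0 = 51
  Dover: 12·3 + 9·2 + 5·1 = 59

19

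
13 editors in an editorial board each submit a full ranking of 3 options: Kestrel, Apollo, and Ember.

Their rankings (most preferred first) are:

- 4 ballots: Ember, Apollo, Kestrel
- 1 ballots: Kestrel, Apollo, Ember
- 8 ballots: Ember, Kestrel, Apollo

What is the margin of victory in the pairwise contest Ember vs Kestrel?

Ballots ranking Ember above Kestrel: 4+8 = 12.
Ballots ranking Kestrel above Ember: 1.
Ember wins 12–1, a margin of 11.

11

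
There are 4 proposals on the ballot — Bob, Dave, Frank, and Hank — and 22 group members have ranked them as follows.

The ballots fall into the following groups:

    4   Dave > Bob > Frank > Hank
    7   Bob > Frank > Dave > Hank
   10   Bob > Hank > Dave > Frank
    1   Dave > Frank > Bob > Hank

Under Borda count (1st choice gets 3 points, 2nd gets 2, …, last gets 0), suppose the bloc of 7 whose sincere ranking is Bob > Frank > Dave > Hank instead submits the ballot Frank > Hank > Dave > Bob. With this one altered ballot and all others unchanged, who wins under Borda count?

Borda totals with the altered ballot: Bob 39, Dave 32, Frank 27, Hank 34.
The winner is unchanged: still Bob.

Bob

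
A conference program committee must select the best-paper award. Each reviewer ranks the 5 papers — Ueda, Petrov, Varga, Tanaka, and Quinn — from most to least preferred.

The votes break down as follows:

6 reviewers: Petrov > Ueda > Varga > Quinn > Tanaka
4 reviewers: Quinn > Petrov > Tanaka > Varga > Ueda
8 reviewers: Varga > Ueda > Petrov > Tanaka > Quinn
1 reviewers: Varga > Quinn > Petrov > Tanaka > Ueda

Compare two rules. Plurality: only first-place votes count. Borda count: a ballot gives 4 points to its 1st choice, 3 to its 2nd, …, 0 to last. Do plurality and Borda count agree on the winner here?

No

Plurality first-place counts: Ueda 0, Petrov 6, Varga 9, Tanaka 0, Quinn 4 → Varga.
Borda totals: Ueda 42, Petrov 54, Varga 52, Tanaka 17, Quinn 25 → Petrov.
The two rules disagree: plurality picks Varga, Borda picks Petrov.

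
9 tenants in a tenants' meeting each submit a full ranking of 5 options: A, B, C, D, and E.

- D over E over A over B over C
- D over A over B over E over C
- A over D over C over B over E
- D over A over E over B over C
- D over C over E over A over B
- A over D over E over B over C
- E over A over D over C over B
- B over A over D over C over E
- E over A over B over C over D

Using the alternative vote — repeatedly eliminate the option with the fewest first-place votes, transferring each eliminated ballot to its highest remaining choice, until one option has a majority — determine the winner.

A

Round 1: D 4, A 2, E 2, B 1, C 0. C has the fewest and is eliminated.
Round 2: D 4, A 2, E 2, B 1. B has the fewest and is eliminated.
Round 3: D 4, A 3, E 2. E has the fewest and is eliminated.
Round 4: A 5, D 4. A has a majority.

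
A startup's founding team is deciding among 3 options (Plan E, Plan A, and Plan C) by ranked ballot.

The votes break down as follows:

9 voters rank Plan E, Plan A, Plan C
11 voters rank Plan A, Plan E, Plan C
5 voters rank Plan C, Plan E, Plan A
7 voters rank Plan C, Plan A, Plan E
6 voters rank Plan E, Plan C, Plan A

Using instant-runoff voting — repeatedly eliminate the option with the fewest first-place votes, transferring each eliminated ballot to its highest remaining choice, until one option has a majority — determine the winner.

Plan E

Round 1: Plan E 15, Plan C 12, Plan A 11. Plan A has the fewest and is eliminated.
Round 2: Plan E 26, Plan C 12. Plan E has a majority.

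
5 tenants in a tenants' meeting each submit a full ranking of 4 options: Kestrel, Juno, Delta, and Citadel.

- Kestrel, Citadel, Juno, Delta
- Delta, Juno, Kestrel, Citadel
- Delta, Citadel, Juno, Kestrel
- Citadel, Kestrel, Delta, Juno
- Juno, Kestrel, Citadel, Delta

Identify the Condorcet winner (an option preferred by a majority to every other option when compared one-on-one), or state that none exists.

There is no Condorcet winner

Head-to-head results (5 voters total):
Kestrel vs Juno: Juno wins 3–2.
Kestrel vs Delta: Kestrel wins 3–2.
Kestrel vs Citadel: Kestrel wins 3–2.
Juno vs Delta: Delta wins 3–2.
Juno vs Citadel: Citadel wins 3–2.
Delta vs Citadel: Citadel wins 3–2.
No candidate beats all others: Kestrel beats Delta beats Juno beats Kestrel, a majority cycle.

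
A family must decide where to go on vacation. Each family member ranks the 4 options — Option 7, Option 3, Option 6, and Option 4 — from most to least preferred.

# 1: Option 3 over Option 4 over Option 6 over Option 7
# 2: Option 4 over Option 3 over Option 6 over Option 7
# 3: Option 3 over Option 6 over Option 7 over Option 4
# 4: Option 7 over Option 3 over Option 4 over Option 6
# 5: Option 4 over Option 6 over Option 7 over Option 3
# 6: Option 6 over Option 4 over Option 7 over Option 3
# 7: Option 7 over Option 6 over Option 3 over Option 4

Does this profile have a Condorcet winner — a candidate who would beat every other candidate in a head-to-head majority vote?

Head-to-head results (7 voters total):
Option 7 vs Option 3: Option 7 wins 4–3.
Option 7 vs Option 6: Option 6 wins 5–2.
Option 7 vs Option 4: Option 4 wins 4–3.
Option 3 vs Option 6: Option 3 wins 4–3.
Option 3 vs Option 4: Option 3 wins 4–3.
Option 6 vs Option 4: Option 4 wins 4–3.
No candidate beats all others: Option 7 beats Option 3 beats Option 6 beats Option 7, a majority cycle.

No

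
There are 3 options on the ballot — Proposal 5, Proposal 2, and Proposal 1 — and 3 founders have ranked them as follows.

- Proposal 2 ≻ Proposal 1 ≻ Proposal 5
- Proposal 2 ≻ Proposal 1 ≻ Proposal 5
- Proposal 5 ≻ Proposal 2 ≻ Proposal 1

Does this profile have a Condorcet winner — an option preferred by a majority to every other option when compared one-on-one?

Yes

Head-to-head results (3 voters total):
Proposal 5 vs Proposal 2: Proposal 2 wins 2–1.
Proposal 5 vs Proposal 1: Proposal 1 wins 2–1.
Proposal 2 vs Proposal 1: Proposal 2 wins 3–0.
Proposal 2 beats each rival — Proposal 5 (2–1), Proposal 1 (3–0) — so Proposal 2 is the Condorcet winner.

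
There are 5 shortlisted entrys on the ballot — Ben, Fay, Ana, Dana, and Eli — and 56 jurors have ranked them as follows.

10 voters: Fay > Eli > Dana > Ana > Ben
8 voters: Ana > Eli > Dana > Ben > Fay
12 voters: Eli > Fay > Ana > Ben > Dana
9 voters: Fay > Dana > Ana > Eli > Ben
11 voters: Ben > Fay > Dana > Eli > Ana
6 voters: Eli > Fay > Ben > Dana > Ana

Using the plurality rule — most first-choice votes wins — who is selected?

First-place vote totals:
  Ben: 11
  Fay: 19
  Ana: 8
  Dana: 0
  Eli: 18
Fay has the most first-place votes.

Fay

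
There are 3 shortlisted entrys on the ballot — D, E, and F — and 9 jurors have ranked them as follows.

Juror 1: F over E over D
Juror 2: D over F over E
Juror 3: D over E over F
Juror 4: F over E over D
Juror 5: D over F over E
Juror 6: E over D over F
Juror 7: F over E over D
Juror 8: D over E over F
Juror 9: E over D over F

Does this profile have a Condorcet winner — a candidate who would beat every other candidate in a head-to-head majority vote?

Head-to-head results (9 voters total):
D vs E: E wins 5–4.
D vs F: D wins 6–3.
E vs F: F wins 5–4.
No candidate beats all others: D beats F beats E beats D, a majority cycle.

No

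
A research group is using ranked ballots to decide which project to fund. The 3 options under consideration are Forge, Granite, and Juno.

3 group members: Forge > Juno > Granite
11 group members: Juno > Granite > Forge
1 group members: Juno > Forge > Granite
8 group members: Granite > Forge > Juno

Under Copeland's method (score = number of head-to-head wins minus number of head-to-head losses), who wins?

Juno

Pairwise results:
  Forge vs Granite: Granite wins 19–4.
  Forge vs Juno: Juno wins 12–11.
  Granite vs Juno: Juno wins 15–8.
Copeland scores (wins − losses):
  Forge: 0 − 2 = -2
  Granite: 1 − 1 = 0
  Juno: 2 − 0 = 2
Juno has the best Copeland score.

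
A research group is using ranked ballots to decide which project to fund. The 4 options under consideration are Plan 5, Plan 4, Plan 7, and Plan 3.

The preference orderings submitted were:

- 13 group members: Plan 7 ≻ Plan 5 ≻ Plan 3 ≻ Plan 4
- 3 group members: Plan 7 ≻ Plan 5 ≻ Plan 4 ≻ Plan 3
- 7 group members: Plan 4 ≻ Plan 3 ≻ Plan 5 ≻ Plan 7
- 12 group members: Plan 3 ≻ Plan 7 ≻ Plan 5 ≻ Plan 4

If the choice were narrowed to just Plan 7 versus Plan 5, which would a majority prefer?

Plan 7

Ballots ranking Plan 7 above Plan 5: 13+3+12 = 28.
Ballots ranking Plan 5 above Plan 7: 7.
Plan 7 wins the head-to-head, 28–7.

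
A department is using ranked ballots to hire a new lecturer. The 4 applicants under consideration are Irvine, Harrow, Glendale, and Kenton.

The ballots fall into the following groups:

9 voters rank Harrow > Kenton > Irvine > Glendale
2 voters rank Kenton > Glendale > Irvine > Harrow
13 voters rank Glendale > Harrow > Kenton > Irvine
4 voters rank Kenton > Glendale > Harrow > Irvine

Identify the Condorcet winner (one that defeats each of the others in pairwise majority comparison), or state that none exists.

Head-to-head results (28 voters total):
Irvine vs Harrow: Harrow wins 26–2.
Irvine vs Glendale: Glendale wins 19–9.
Irvine vs Kenton: Kenton wins 28–0.
Harrow vs Glendale: Glendale wins 19–9.
Harrow vs Kenton: Harrow wins 22–6.
Glendale vs Kenton: Kenton wins 15–13.
No candidate beats all others: Harrow beats Kenton beats Glendale beats Harrow, a majority cycle.

There is no Condorcet winner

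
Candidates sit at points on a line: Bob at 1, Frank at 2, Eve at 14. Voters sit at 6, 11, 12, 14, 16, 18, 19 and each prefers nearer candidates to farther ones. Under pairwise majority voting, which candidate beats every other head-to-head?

With single-peaked preferences on a line, the Condorcet winner is the candidate closest to the median voter.
The median voter (position 14) is closest to Eve at 14.
Check: Eve vs Bob — voters closer to Eve: 6 of 7.

Eve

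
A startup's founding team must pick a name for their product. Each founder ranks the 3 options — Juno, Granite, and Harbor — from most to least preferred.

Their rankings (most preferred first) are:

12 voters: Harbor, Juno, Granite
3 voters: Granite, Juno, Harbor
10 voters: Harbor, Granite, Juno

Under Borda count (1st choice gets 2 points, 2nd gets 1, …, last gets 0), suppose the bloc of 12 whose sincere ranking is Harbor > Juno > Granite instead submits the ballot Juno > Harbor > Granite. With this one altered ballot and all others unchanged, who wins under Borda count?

Borda totals with the altered ballot: Juno 27, Granite 16, Harbor 32.
The winner is unchanged: still Harbor.

Harbor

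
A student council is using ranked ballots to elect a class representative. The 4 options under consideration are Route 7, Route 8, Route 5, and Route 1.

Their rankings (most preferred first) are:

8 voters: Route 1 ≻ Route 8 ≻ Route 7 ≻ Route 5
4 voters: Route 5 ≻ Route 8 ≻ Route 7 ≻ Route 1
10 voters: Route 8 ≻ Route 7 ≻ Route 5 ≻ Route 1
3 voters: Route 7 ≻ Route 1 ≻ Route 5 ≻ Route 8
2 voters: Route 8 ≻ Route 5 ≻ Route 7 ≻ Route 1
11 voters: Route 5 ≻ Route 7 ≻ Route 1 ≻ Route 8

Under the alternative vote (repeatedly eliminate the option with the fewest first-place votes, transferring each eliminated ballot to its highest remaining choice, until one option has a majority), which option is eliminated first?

Route 7

Round 1: Route 5 15, Route 8 12, Route 1 8, Route 7 3. Route 7 has the fewest and is eliminated.
Round 2: Route 5 15, Route 8 12, Route 1 11. Route 1 has the fewest and is eliminated.
Round 3: Route 8 20, Route 5 18. Route 8 has a majority.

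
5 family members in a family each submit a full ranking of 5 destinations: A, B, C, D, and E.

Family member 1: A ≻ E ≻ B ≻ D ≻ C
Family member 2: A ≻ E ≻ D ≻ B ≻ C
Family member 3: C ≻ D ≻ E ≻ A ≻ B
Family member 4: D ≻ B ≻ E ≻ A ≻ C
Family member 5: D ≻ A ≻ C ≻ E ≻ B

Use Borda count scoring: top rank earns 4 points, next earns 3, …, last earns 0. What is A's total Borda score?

Borda scores:
  A: 4 + 4 + 1 + 1 + 3 = 13
  B: 2 + 1 + 0 + 3 + 0 = 6
  C: 0 + 0 + 4 + 0 + 2 = 6
  D: 1 + 2 + 3 + 4 + 4 = 14
  E: 3 + 3 + 2 + 2 + 1 = 11

13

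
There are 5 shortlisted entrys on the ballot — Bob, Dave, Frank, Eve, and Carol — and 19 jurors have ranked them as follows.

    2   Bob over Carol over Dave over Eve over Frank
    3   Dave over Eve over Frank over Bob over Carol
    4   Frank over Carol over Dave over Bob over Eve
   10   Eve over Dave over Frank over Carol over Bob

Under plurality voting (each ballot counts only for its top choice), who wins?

Eve

First-place vote totals:
  Bob: 2
  Dave: 3
  Frank: 4
  Eve: 10
  Carol: 0
Eve has the most first-place votes.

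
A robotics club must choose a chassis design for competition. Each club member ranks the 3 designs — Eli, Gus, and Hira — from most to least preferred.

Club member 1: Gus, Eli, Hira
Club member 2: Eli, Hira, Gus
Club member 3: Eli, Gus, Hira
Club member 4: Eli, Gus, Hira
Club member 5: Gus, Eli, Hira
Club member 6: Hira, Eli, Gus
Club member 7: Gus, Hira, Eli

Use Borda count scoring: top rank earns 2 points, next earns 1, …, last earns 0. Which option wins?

Borda scores:
  Eli: 1 + 2 + 2 + 2 + 1 + 1 + 0 = 9
  Gus: 2 + 0 + 1 + 1 + 2 + 0 + 2 = 8
  Hira: 0 + 1 + 0 + 0 + 0 + 2 + 1 = 4
Eli has the highest total.

Eli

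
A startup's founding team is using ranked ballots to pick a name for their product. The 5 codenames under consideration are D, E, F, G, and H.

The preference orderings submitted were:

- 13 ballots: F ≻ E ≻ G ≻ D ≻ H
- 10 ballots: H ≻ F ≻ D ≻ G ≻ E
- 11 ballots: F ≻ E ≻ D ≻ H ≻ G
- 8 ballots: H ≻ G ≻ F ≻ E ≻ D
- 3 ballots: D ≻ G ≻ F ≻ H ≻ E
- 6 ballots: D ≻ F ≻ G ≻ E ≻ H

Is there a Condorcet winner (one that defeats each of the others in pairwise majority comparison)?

Head-to-head results (51 voters total):
D vs E: E wins 32–19.
D vs F: F wins 42–9.
D vs G: D wins 30–21.
D vs H: D wins 33–18.
E vs F: F wins 51–0.
E vs G: G wins 27–24.
E vs H: E wins 30–21.
F vs G: F wins 40–11.
F vs H: F wins 33–18.
G vs H: H wins 29–22.
F beats each rival — D (42–9), E (51–0), G (40–11), H (33–18) — so F is the Condorcet winner.

Yes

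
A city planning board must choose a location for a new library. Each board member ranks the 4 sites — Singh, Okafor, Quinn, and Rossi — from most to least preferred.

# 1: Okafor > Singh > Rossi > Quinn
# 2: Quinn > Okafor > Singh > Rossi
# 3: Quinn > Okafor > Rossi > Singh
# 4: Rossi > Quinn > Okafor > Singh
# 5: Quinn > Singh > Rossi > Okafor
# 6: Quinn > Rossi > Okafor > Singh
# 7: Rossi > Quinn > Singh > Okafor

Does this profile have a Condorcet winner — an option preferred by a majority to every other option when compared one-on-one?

Yes

Head-to-head results (7 voters total):
Singh vs Okafor: Okafor wins 5–2.
Singh vs Quinn: Quinn wins 6–1.
Singh vs Rossi: Rossi wins 4–3.
Okafor vs Quinn: Quinn wins 6–1.
Okafor vs Rossi: Rossi wins 4–3.
Quinn vs Rossi: Quinn wins 4–3.
Quinn beats each rival — Singh (6–1), Okafor (6–1), Rossi (4–3) — so Quinn is the Condorcet winner.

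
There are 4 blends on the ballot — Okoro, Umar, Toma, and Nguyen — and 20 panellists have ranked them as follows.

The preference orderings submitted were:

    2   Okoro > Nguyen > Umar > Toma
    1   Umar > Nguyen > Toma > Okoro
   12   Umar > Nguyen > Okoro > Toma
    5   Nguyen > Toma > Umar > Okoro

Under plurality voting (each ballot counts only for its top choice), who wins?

First-place vote totals:
  Okoro: 2
  Umar: 13
  Toma: 0
  Nguyen: 5
Umar has the most first-place votes.

Umar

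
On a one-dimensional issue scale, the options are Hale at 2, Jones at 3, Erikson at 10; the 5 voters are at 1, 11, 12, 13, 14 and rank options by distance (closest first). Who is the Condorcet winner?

With single-peaked preferences on a line, the Condorcet winner is the candidate closest to the median voter.
The median voter (position 12) is closest to Erikson at 10.
Check: Erikson vs Jones — voters closer to Erikson: 4 of 5.

Erikson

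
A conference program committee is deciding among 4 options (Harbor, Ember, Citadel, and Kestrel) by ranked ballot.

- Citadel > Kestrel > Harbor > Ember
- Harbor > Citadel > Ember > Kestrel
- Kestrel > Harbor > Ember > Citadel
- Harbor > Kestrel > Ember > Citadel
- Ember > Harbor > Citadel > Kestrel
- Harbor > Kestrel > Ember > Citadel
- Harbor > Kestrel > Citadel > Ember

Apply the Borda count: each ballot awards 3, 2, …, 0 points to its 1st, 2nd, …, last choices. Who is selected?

Harbor

Borda scores:
  Harbor: 1 + 3 + 2 + 3 + 2 + 3 + 3 = 17
  Ember: 0 + 1 + 1 + 1 + 3 + 1 + 0 = 7
  Citadel: 3 + 2 + 0 + 0 + 1 + 0 + 1 = 7
  Kestrel: 2 + 0 + 3 + 2 + 0 + 2 + 2 = 11
Harbor has the highest total.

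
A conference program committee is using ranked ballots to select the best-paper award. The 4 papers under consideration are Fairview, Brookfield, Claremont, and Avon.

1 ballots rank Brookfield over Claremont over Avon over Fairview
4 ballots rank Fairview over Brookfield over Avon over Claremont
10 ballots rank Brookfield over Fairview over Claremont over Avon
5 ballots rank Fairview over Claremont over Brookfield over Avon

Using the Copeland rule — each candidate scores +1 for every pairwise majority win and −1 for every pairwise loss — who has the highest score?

Brookfield

Pairwise results:
  Fairview vs Brookfield: Brookfield wins 11–9.
  Fairview vs Claremont: Fairview wins 19–1.
  Fairview vs Avon: Fairview wins 19–1.
  Brookfield vs Claremont: Brookfield wins 15–5.
  Brookfield vs Avon: Brookfield wins 20–0.
  Claremont vs Avon: Claremont wins 16–4.
Copeland scores (wins − losses):
  Fairview: 2 − 1 = 1
  Brookfield: 3 − 0 = 3
  Claremont: 1 − 2 = -1
  Avon: 0 − 3 = -3
Brookfield has the best Copeland score.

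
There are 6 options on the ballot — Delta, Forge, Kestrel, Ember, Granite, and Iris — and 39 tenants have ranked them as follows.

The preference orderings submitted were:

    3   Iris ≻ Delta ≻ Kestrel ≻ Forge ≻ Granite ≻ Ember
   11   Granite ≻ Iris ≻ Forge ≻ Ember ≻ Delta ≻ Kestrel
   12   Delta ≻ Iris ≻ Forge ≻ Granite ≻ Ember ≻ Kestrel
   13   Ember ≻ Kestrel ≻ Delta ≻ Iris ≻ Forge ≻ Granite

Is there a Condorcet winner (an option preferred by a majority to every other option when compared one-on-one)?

Head-to-head results (39 voters total):
Delta vs Forge: Delta wins 28–11.
Delta vs Kestrel: Delta wins 26–13.
Delta vs Ember: Ember wins 24–15.
Delta vs Granite: Delta wins 28–11.
Delta vs Iris: Delta wins 25–14.
Forge vs Kestrel: Forge wins 23–16.
Forge vs Ember: Forge wins 26–13.
Forge vs Granite: Forge wins 28–11.
Forge vs Iris: Iris wins 39–0.
Kestrel vs Ember: Ember wins 36–3.
Kestrel vs Granite: Granite wins 23–16.
Kestrel vs Iris: Iris wins 26–13.
Ember vs Granite: Granite wins 26–13.
Ember vs Iris: Iris wins 26–13.
Granite vs Iris: Iris wins 28–11.
No candidate beats all others: Delta beats Forge beats Ember beats Delta, a majority cycle.

No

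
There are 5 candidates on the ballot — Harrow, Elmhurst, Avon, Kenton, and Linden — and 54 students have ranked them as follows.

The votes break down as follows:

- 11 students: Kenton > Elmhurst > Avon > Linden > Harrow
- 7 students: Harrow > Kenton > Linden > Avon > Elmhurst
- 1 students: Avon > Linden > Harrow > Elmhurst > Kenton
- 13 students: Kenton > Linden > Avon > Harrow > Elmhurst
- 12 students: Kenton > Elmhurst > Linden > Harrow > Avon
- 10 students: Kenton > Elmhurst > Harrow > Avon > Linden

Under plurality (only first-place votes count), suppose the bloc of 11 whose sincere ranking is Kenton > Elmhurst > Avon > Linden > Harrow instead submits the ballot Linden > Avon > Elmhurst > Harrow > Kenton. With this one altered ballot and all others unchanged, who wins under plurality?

First-place totals with the altered ballot: Harrow 7, Elmhurst 0, Avon 1, Kenton 35, Linden 11.
The winner is unchanged: still Kenton.

Kenton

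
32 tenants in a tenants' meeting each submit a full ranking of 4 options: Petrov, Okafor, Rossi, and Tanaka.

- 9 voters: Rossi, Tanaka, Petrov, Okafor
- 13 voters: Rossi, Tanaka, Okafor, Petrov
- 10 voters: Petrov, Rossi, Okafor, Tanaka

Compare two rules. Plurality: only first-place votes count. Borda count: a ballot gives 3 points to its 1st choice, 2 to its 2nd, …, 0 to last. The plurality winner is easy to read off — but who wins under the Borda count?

Rossi

Plurality first-place counts: Petrov 10, Okafor 0, Rossi 22, Tanaka 0 → Rossi.
Borda totals: Petrov 39, Okafor 23, Rossi 86, Tanaka 44 → Rossi.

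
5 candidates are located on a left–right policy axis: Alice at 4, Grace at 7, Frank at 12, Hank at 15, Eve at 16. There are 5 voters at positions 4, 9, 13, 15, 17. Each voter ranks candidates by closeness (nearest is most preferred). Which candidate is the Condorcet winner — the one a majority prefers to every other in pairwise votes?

Frank

With single-peaked preferences on a line, the Condorcet winner is the candidate closest to the median voter.
The median voter (position 13) is closest to Frank at 12.
Check: Frank vs Alice — voters closer to Frank: 4 of 5.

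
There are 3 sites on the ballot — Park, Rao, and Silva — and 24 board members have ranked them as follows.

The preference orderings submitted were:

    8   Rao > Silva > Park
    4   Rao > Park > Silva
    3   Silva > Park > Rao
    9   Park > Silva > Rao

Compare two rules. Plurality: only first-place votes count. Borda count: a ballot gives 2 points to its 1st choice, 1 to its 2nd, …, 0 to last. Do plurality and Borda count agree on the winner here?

Plurality first-place counts: Park 9, Rao 12, Silva 3 → Rao.
Borda totals: Park 25, Rao 24, Silva 23 → Park.
The two rules disagree: plurality picks Rao, Borda picks Park.

No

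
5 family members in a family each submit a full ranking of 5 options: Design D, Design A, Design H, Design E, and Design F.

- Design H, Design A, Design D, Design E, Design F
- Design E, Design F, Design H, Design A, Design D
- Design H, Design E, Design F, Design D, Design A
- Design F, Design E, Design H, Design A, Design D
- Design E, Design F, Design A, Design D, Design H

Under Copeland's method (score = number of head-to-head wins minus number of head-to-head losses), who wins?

Pairwise results:
  Design D vs Design A: Design A wins 4–1.
  Design D vs Design H: Design H wins 4–1.
  Design D vs Design E: Design E wins 4–1.
  Design D vs Design F: Design F wins 4–1.
  Design A vs Design H: Design H wins 4–1.
  Design A vs Design E: Design E wins 4–1.
  Design A vs Design F: Design F wins 4–1.
  Design H vs Design E: Design E wins 3–2.
  Design H vs Design F: Design F wins 3–2.
  Design E vs Design F: Design E wins 4–1.
Copeland scores (wins − losses):
  Design D: 0 − 4 = -4
  Design A: 1 − 3 = -2
  Design H: 2 − 2 = 0
  Design E: 4 − 0 = 4
  Design F: 3 − 1 = 2
Design E has the best Copeland score.

Design E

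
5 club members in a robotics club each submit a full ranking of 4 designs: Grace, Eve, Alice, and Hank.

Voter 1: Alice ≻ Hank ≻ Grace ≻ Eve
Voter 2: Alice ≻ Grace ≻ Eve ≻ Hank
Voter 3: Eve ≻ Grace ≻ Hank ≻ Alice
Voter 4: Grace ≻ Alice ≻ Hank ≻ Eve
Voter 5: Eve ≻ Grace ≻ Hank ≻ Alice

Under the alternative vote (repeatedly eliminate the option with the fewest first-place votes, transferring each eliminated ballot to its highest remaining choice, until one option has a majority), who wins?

Round 1: Eve 2, Alice 2, Grace 1, Hank 0. Hank has the fewest and is eliminated.
Round 2: Eve 2, Alice 2, Grace 1. Grace has the fewest and is eliminated.
Round 3: Alice 3, Eve 2. Alice has a majority.

Alice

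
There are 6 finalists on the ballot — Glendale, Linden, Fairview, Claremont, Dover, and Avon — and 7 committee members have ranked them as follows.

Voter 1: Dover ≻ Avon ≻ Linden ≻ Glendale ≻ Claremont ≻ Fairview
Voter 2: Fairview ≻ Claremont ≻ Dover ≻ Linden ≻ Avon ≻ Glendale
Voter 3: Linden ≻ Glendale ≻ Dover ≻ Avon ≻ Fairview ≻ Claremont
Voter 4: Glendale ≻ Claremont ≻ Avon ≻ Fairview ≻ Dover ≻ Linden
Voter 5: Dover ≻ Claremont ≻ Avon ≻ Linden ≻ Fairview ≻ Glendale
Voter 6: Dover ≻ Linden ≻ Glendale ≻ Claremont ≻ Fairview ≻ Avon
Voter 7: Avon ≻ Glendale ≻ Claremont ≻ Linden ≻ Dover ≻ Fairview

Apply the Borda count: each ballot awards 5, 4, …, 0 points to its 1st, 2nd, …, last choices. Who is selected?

Borda scores:
  Glendale: 2 + 0 + 4 + 5 + 0 + 3 + 4 = 18
  Linden: 3 + 2 + 5 + 0 + 2 + 4 + 2 = 18
  Fairview: 0 + 5 + 1 + 2 + 1 + 1 + 0 = 10
  Claremont: 1 + 4 + 0 + 4 + 4 + 2 + 3 = 18
  Dover: 5 + 3 + 3 + 1 + 5 + 5 + 1 = 23
  Avon: 4 + 1 + 2 + 3 + 3 + 0 + 5 = 18
Dover has the highest total.

Dover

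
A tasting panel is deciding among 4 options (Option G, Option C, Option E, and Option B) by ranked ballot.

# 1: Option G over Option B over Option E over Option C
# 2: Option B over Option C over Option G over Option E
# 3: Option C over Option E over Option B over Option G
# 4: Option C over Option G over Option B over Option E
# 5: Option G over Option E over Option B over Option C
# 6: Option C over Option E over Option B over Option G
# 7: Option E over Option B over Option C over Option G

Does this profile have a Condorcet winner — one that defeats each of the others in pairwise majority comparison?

Head-to-head results (7 voters total):
Option G vs Option C: Option C wins 5–2.
Option G vs Option E: Option G wins 4–3.
Option G vs Option B: Option B wins 4–3.
Option C vs Option E: Option C wins 4–3.
Option C vs Option B: Option B wins 4–3.
Option E vs Option B: Option E wins 4–3.
No candidate beats all others: Option G beats Option E beats Option B beats Option G, a majority cycle.

No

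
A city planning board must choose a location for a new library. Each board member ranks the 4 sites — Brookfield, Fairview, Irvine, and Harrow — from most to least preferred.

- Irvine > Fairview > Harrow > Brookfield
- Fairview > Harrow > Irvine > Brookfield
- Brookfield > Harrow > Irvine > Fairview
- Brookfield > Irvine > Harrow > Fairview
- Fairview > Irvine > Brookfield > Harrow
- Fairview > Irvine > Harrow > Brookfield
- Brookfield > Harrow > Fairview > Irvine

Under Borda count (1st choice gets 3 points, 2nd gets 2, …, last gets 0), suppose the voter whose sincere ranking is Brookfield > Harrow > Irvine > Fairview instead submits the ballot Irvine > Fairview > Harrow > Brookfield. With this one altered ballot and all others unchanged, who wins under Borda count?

Fairview

Borda totals with the altered ballot: Brookfield 7, Fairview 14, Irvine 13, Harrow 8.
The winner is unchanged: still Fairview.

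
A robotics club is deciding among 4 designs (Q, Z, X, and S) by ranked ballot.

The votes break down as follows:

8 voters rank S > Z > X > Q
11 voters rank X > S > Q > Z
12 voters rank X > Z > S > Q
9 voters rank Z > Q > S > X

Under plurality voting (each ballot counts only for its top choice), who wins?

X

First-place vote totals:
  Q: 0
  Z: 9
  X: 23
  S: 8
X has the most first-place votes.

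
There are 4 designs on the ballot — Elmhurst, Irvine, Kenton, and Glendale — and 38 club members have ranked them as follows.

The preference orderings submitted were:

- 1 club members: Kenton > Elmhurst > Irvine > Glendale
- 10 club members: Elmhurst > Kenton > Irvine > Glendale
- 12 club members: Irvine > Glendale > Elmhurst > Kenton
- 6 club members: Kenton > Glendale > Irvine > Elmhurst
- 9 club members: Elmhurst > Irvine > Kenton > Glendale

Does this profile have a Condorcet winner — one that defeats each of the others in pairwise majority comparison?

Head-to-head results (38 voters total):
Elmhurst vs Irvine: Elmhurst wins 20–18.
Elmhurst vs Kenton: Elmhurst wins 31–7.
Elmhurst vs Glendale: Elmhurst wins 20–18.
Irvine vs Kenton: Irvine wins 21–17.
Irvine vs Glendale: Irvine wins 32–6.
Kenton vs Glendale: Kenton wins 26–12.
Elmhurst beats each rival — Irvine (20–18), Kenton (31–7), Glendale (20–18) — so Elmhurst is the Condorcet winner.

Yes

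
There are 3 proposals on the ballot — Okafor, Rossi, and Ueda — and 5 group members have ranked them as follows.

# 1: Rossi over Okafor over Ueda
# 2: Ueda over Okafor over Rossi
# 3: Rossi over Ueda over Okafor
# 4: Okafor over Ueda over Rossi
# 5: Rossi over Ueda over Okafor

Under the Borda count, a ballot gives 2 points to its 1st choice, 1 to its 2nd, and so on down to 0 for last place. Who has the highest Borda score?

Rossi

Borda scores:
  Okafor: 1 + 1 + 0 + 2 + 0 = 4
  Rossi: 2 + 0 + 2 + 0 + 2 = 6
  Ueda: 0 + 2 + 1 + 1 + 1 = 5
Rossi has the highest total.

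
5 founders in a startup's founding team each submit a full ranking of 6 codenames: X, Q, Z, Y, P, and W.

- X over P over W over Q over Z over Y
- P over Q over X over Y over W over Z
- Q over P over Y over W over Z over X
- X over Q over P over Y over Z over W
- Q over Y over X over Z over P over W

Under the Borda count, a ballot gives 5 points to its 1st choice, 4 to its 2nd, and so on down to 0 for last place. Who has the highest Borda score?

Q

Borda scores:
  X: 5 + 3 + 0 + 5 + 3 = 16
  Q: 2 + 4 + 5 + 4 + 5 = 20
  Z: 1 + 0 + 1 + 1 + 2 = 5
  Y: 0 + 2 + 3 + 2 + 4 = 11
  P: 4 + 5 + 4 + 3 + 1 = 17
  W: 3 + 1 + 2 + 0 + 0 = 6
Q has the highest total.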